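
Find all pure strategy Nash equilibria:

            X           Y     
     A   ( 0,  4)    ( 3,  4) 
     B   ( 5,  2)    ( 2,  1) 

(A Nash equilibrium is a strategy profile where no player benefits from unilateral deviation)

Nash equilibrium: (A, Y), (B, X)

Work:
Best responses:
  P1 vs X: payoffs [0, 5] → best response B (payoff 5)
  P1 vs Y: payoffs [3, 2] → best response A (payoff 3)
  P2 vs A: payoffs [4, 4] → best response X/Y (payoff 4)
  P2 vs B: payoffs [2, 1] → best response X (payoff 2)
Mutual best responses: (A,Y), (B,X) → Nash equilibria.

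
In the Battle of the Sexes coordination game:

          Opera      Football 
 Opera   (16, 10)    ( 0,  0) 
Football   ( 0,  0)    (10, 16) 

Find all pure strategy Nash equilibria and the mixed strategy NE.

Pure NE: (Opera, Opera) and (Football, Football); Mixed NE: p = 0.6154, q = 0.3846

Work:
Check pure NE:
(Opera, Opera): (16, 10) - no unilateral deviation beneficial
(Football, Football): (10, 16) - no unilateral deviation beneficial
Mixed NE: P1 plays Opera with p = 0.6154, P2 plays Opera with q = 0.3846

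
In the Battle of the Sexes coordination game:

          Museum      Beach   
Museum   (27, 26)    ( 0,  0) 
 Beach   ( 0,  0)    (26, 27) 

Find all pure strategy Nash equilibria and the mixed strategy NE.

Pure NE: (Museum, Museum) and (Beach, Beach); Mixed NE: p = 0.5094, q = 0.4906

Work:
Check pure NE:
(Museum, Museum): (27, 26) - no unilateral deviation beneficial
(Beach, Beach): (26, 27) - no unilateral deviation beneficial
Mixed NE: P1 plays Museum with p = 0.5094, P2 plays Museum with q = 0.4906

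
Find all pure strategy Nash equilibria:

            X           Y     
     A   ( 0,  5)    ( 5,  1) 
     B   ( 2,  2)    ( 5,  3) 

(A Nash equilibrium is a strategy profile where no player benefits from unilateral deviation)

Nash equilibrium: (B, Y)

Work:
Best responses:
  P1 vs X: payoffs [0, 2] → best response B (payoff 2)
  P1 vs Y: payoffs [5, 5] → best response A/B (payoff 5)
  P2 vs A: payoffs [5, 1] → best response X (payoff 5)
  P2 vs B: payoffs [2, 3] → best response Y (payoff 3)
Mutual best responses: (B,Y) → Nash equilibria.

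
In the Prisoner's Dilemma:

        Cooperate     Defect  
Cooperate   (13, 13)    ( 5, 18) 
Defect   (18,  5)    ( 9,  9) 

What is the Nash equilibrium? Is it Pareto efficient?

(Defect, Defect) is NE; not Pareto efficient

Work:
Defect dominates Cooperate for both players:
If P2 cooperates: Defect (18) > Cooperate (13)
If P2 defects: Defect (9) > Cooperate (5)
NE: (Defect, Defect) with payoff (9, 9)
But (Cooperate, Cooperate) = (13, 13) Pareto dominates (9, 9)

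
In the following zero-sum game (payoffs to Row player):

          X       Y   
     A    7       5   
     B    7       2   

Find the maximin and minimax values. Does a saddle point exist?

Maximin = 5, Minimax = 5, Saddle: True

Work:
Row minimums: [5, 2] → maximin = 5
Column maximums: [7, 5] → minimax = 5
Saddle point exists! Game value = 5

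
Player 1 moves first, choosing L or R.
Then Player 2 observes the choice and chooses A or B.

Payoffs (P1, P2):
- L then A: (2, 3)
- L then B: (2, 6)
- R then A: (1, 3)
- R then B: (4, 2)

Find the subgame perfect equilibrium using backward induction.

P1 plays L, P2 plays B after L and A after R; Payoff (2, 6)

Work:
Backward induction:
After L: P2 chooses B → P1 gets 2
After R: P2 chooses A → P1 gets 1
P1 chooses L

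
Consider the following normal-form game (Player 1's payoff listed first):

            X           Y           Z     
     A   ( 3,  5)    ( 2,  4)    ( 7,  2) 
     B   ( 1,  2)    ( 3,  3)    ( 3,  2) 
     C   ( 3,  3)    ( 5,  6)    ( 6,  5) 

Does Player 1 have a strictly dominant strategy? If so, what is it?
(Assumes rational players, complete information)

No strictly dominant strategy exists for Player 1

Work:
A strategy strictly dominates another if it gives a strictly higher payoff against every opponent action. Compare each pair of P1's strategies column-by-column:
  A vs B: [3 vs 1, 2 vs 3, 7 vs 3] → A does not strictly dominate B (column Y: 2 ≤ 3)
  A vs C: [3 vs 3, 2 vs 5, 7 vs 6] → A does not strictly dominate C (column X: 3 ≤ 3)
  B vs A: [1 vs 3, 3 vs 2, 3 vs 7] → B does not strictly dominate A (column X: 1 ≤ 3)
  B vs C: [1 vs 3, 3 vs 5, 3 vs 6] → B does not strictly dominate C (column X: 1 ≤ 3)
  C vs A: [3 vs 3, 5 vs 2, 6 vs 7] → C does not strictly dominate A (column X: 3 ≤ 3)
  C vs B: [3 vs 1, 5 vs 3, 6 vs 3] → C strictly dominates B
No single strategy strictly dominates all others → no strictly dominant strategy.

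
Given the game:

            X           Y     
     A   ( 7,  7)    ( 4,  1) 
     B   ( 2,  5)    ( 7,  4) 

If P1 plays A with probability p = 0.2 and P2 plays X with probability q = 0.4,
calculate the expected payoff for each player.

E[P1] = 5.04, E[P2] = 4.2

Work:
E[P1] = p·q·π₁(A,X) + p·(1-q)·π₁(A,Y) + (1-p)·q·π₁(B,X) + (1-p)·(1-q)·π₁(B,Y)
= 0.2·0.4·7 + 0.2·0.6·4 + 0.8·0.4·2 + 0.8·0.6·7
= 5.04

E[P2] = 4.2 (similar calculation)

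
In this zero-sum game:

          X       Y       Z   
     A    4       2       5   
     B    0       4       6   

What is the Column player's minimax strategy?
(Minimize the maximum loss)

Column should play X or Y (all achieve the minimum), value = 4

Work:
Column player minimizes Row's maximum payoff:
Column X: max payoff to Row = 4
Column Y: max payoff to Row = 4
Column Z: max payoff to Row = 6
Minimum is 4, achieved by columns X, Y (tied).
Each of X or Y is a minimax strategy.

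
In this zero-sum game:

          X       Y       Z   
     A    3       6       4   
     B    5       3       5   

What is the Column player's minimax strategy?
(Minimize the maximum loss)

Column should play X or Z (all achieve the minimum), value = 5

Work:
Column player minimizes Row's maximum payoff:
Column X: max payoff to Row = 5
Column Y: max payoff to Row = 6
Column Z: max payoff to Row = 5
Minimum is 5, achieved by columns X, Z (tied).
Each of X or Z is a minimax strategy.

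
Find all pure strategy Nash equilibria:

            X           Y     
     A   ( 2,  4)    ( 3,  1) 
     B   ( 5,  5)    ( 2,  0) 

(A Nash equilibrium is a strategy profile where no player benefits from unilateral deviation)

Nash equilibrium: (B, X)

Work:
Best responses:
  P1 vs X: payoffs [2, 5] → best response B (payoff 5)
  P1 vs Y: payoffs [3, 2] → best response A (payoff 3)
  P2 vs A: payoffs [4, 1] → best response X (payoff 4)
  P2 vs B: payoffs [5, 0] → best response X (payoff 5)
Mutual best responses: (B,X) → Nash equilibria.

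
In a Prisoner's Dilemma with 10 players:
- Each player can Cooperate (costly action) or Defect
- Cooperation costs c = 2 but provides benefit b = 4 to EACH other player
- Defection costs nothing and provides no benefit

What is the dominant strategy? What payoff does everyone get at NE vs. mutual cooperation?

Dominant: Defect; NE payoff = 0; Coop payoff = 34

Work:
Defect dominates (saves cost c = 2, benefit to others is external)
NE: All defect → everyone gets 0
If all cooperate: each receives (9)×4 - 2 = 34
Social dilemma: 34 > 0 but NE gives 0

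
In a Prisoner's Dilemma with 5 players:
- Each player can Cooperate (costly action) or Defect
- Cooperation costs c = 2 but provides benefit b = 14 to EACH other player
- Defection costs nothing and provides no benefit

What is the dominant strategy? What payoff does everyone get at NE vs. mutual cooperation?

Dominant: Defect; NE payoff = 0; Coop payoff = 54

Work:
Defect dominates (saves cost c = 2, benefit to others is external)
NE: All defect → everyone gets 0
If all cooperate: each receives (4)×14 - 2 = 54
Social dilemma: 54 > 0 but NE gives 0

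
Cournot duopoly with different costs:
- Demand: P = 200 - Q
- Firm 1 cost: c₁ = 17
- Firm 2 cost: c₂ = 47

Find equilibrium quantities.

q₁* = 71.0, q₂* = 41.0

Work:
Reaction: q₁ = (200 - 17 - q₂)/2
Reaction: q₂ = (200 - 47 - q₁)/2
Solve simultaneously:
q₁* = (200 - 2×17 + 47)/3 = 71.0
q₂* = (200 - 2×47 + 17)/3 = 41.0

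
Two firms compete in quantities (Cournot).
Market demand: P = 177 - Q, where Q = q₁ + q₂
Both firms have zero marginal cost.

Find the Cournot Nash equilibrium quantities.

q₁* = q₂* = 59.0; P* = 59.0

Work:
Profit: π_i = P·q_i = (a - q_i - q_j)·q_i
FOC: ∂π_i/∂q_i = a - 2q_i - q_j = 0
Reaction function: q_i = (177 - q_j)/2
Symmetry: q* = 177/3 = 59.0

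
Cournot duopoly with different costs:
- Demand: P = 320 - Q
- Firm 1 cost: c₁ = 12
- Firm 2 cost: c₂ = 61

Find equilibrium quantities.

q₁* = 119.0, q₂* = 70.0

Work:
Reaction: q₁ = (320 - 12 - q₂)/2
Reaction: q₂ = (320 - 61 - q₁)/2
Solve simultaneously:
q₁* = (320 - 2×12 + 61)/3 = 119.0
q₂* = (320 - 2×61 + 12)/3 = 70.0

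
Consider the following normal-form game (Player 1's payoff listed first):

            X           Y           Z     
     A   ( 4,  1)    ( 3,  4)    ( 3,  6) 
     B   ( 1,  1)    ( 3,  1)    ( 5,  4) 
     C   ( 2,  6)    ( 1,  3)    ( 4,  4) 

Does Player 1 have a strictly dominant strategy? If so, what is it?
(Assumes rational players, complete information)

No strictly dominant strategy exists for Player 1

Work:
A strategy strictly dominates another if it gives a strictly higher payoff against every opponent action. Compare each pair of P1's strategies column-by-column:
  A vs B: [4 vs 1, 3 vs 3, 3 vs 5] → A does not strictly dominate B (column Y: 3 ≤ 3)
  A vs C: [4 vs 2, 3 vs 1, 3 vs 4] → A does not strictly dominate C (column Z: 3 ≤ 4)
  B vs A: [1 vs 4, 3 vs 3, 5 vs 3] → B does not strictly dominate A (column X: 1 ≤ 4)
  B vs C: [1 vs 2, 3 vs 1, 5 vs 4] → B does not strictly dominate C (column X: 1 ≤ 2)
  C vs A: [2 vs 4, 1 vs 3, 4 vs 3] → C does not strictly dominate A (column X: 2 ≤ 4)
  C vs B: [2 vs 1, 1 vs 3, 4 vs 5] → C does not strictly dominate B (column Y: 1 ≤ 3)
No single strategy strictly dominates all others → no strictly dominant strategy.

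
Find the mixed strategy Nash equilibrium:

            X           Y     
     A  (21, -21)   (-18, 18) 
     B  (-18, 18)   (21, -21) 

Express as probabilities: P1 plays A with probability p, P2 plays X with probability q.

p = 0.5, q = 0.5

Work:
Find probabilities that make opponent indifferent:
P2 chooses q to make P1 indifferent between A and B
P1 chooses p to make P2 indifferent between X and Y
Mixed NE: P1 plays (A: 0.5, B: 0.5), P2 plays (X: 0.5, Y: 0.5)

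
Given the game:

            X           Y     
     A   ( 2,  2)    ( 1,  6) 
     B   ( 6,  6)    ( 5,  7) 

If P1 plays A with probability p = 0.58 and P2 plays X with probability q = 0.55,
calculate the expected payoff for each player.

E[P1] = 3.23, E[P2] = 4.913

Work:
E[P1] = p·q·π₁(A,X) + p·(1-q)·π₁(A,Y) + (1-p)·q·π₁(B,X) + (1-p)·(1-q)·π₁(B,Y)
= 0.58·0.55·2 + 0.58·0.45·1 + 0.42·0.55·6 + 0.42·0.45·5
= 3.23

E[P2] = 4.913 (similar calculation)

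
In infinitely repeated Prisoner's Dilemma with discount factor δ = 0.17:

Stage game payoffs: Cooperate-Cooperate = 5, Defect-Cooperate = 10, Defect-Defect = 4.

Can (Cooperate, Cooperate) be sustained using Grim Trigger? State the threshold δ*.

δ* = 0.8333; since δ = 0.17 < 0.8333, cooperation cannot be sustained

Work:
For Grim Trigger:
Cooperate forever: 5/(1-δ)
Defect then punished: 10 + 4·δ/(1-δ)
Need: 5/(1-δ) ≥ 10 + 4·δ/(1-δ)
Solving: δ ≥ (T-R)/(T-P) = (10-5)/(10-4) = 0.8333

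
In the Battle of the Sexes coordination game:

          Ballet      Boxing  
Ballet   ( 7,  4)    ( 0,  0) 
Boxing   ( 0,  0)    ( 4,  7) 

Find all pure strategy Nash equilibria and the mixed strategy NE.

Pure NE: (Ballet, Ballet) and (Boxing, Boxing); Mixed NE: p = 0.6364, q = 0.3636

Work:
Check pure NE:
(Ballet, Ballet): (7, 4) - no unilateral deviation beneficial
(Boxing, Boxing): (4, 7) - no unilateral deviation beneficial
Mixed NE: P1 plays Ballet with p = 0.6364, P2 plays Ballet with q = 0.3636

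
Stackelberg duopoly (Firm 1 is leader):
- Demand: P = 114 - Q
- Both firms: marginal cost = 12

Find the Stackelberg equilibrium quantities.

q₁* (leader) = 51.0, q₂* (follower) = 25.5

Work:
Follower's reaction: q₂ = (a - c - q₁)/2
Leader substitutes: π₁ = q₁·(a - q₁ - (a-c-q₁)/2 - c)
FOC: q₁* = (114 - 12)/2 = 51.00
Then: q₂* = (114 - 12 - 51.0)/2 = 25.50
Leader has first-mover advantage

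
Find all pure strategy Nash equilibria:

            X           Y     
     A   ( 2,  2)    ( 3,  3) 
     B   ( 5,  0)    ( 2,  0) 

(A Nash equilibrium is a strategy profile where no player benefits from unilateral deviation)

Nash equilibrium: (A, Y), (B, X)

Work:
Best responses:
  P1 vs X: payoffs [2, 5] → best response B (payoff 5)
  P1 vs Y: payoffs [3, 2] → best response A (payoff 3)
  P2 vs A: payoffs [2, 3] → best response Y (payoff 3)
  P2 vs B: payoffs [0, 0] → best response X/Y (payoff 0)
Mutual best responses: (A,Y), (B,X) → Nash equilibria.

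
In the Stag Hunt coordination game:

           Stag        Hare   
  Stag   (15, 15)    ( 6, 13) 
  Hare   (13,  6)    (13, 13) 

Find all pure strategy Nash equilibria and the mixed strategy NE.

Pure NE: (Stag, Stag) and (Hare, Hare); Mixed NE: p = 0.7778, q = 0.7778

Work:
Check pure NE:
(Stag, Stag): (15, 15) - no unilateral deviation beneficial
(Hare, Hare): (13, 13) - no unilateral deviation beneficial
Mixed NE: P1 plays Stag with p = 0.7778, P2 plays Stag with q = 0.7778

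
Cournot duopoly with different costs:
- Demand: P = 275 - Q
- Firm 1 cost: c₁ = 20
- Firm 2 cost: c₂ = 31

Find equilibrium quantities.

q₁* = 88.67, q₂* = 77.67

Work:
Reaction: q₁ = (275 - 20 - q₂)/2
Reaction: q₂ = (275 - 31 - q₁)/2
Solve simultaneously:
q₁* = (275 - 2×20 + 31)/3 = 88.67
q₂* = (275 - 2×31 + 20)/3 = 77.67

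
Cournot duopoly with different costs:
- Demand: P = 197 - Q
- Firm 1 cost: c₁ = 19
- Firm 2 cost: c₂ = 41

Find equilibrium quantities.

q₁* = 66.67, q₂* = 44.67

Work:
Reaction: q₁ = (197 - 19 - q₂)/2
Reaction: q₂ = (197 - 41 - q₁)/2
Solve simultaneously:
q₁* = (197 - 2×19 + 41)/3 = 66.67
q₂* = (197 - 2×41 + 19)/3 = 44.67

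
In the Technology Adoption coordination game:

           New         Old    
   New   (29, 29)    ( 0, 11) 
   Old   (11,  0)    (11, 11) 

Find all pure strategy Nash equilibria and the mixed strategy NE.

Pure NE: (New, New) and (Old, Old); Mixed NE: p = 0.3793, q = 0.3793

Work:
Check pure NE:
(New, New): (29, 29) - no unilateral deviation beneficial
(Old, Old): (11, 11) - no unilateral deviation beneficial
Mixed NE: P1 plays New with p = 0.3793, P2 plays New with q = 0.3793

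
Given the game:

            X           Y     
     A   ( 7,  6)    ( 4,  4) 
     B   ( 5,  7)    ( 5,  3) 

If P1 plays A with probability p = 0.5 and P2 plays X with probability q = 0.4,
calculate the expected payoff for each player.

E[P1] = 5.1, E[P2] = 4.7

Work:
E[P1] = p·q·π₁(A,X) + p·(1-q)·π₁(A,Y) + (1-p)·q·π₁(B,X) + (1-p)·(1-q)·π₁(B,Y)
= 0.5·0.4·7 + 0.5·0.6·4 + 0.5·0.4·5 + 0.5·0.6·5
= 5.1

E[P2] = 4.7 (similar calculation)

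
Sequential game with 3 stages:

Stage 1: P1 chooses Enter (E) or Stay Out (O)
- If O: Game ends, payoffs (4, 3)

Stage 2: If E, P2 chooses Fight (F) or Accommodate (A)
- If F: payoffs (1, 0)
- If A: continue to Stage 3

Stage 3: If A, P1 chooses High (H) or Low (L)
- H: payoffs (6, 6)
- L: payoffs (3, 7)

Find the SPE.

SPE: (E, A, H); Outcome (6, 6)

Work:
Stage 3: P1 chooses H (6 vs 3)
Stage 2: P2: F->0, A->6 (anticipating H). Choose A
Stage 1: P1: O->4, E->6 (anticipating A, H). Choose E
SPE path: E -> A -> H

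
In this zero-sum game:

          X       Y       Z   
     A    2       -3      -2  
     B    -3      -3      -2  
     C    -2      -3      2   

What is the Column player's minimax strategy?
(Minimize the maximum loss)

Column should play Y, value = -3

Work:
Column player minimizes Row's maximum payoff:
Column X: max payoff to Row = 2
Column Y: max payoff to Row = -3
Column Z: max payoff to Row = 2
Minimum is -3, achieved by column Y.
Minimax strategy: Y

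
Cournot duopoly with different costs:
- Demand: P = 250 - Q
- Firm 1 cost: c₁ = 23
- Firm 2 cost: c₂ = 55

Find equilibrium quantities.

q₁* = 86.33, q₂* = 54.33

Work:
Reaction: q₁ = (250 - 23 - q₂)/2
Reaction: q₂ = (250 - 55 - q₁)/2
Solve simultaneously:
q₁* = (250 - 2×23 + 55)/3 = 86.33
q₂* = (250 - 2×55 + 23)/3 = 54.33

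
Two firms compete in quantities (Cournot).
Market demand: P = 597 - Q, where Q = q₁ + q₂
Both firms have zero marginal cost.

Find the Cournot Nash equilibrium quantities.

q₁* = q₂* = 199.0; P* = 199.0

Work:
Profit: π_i = P·q_i = (a - q_i - q_j)·q_i
FOC: ∂π_i/∂q_i = a - 2q_i - q_j = 0
Reaction function: q_i = (597 - q_j)/2
Symmetry: q* = 597/3 = 199.0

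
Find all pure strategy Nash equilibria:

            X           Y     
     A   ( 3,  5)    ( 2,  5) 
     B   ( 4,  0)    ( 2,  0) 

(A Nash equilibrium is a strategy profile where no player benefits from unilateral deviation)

Nash equilibrium: (A, Y), (B, X), (B, Y)

Work:
Best responses:
  P1 vs X: payoffs [3, 4] → best response B (payoff 4)
  P1 vs Y: payoffs [2, 2] → best response A/B (payoff 2)
  P2 vs A: payoffs [5, 5] → best response X/Y (payoff 5)
  P2 vs B: payoffs [0, 0] → best response X/Y (payoff 0)
Mutual best responses: (A,Y), (B,X), (B,Y) → Nash equilibria.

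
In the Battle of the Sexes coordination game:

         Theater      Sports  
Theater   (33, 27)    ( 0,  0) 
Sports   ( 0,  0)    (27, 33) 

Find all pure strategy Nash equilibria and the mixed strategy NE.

Pure NE: (Theater, Theater) and (Sports, Sports); Mixed NE: p = 0.55, q = 0.45

Work:
Check pure NE:
(Theater, Theater): (33, 27) - no unilateral deviation beneficial
(Sports, Sports): (27, 33) - no unilateral deviation beneficial
Mixed NE: P1 plays Theater with p = 0.55, P2 plays Theater with q = 0.45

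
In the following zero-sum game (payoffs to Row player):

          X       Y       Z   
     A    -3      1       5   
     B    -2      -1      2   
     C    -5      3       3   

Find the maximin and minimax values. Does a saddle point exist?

Maximin = -2, Minimax = -2, Saddle: True

Work:
Row minimums: [-3, -2, -5] → maximin = -2
Column maximums: [-2, 3, 5] → minimax = -2
Saddle point exists! Game value = -2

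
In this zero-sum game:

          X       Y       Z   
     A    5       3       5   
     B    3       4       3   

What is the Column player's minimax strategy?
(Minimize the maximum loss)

Column should play Y, value = 4

Work:
Column player minimizes Row's maximum payoff:
Column X: max payoff to Row = 5
Column Y: max payoff to Row = 4
Column Z: max payoff to Row = 5
Minimum is 4, achieved by column Y.
Minimax strategy: Y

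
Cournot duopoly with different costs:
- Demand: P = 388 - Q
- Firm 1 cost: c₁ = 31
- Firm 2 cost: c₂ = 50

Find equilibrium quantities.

q₁* = 125.33, q₂* = 106.33

Work:
Reaction: q₁ = (388 - 31 - q₂)/2
Reaction: q₂ = (388 - 50 - q₁)/2
Solve simultaneously:
q₁* = (388 - 2×31 + 50)/3 = 125.33
q₂* = (388 - 2×50 + 31)/3 = 106.33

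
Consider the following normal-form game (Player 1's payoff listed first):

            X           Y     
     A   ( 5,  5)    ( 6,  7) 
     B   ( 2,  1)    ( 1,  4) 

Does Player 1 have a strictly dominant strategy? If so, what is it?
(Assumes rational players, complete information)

Yes, Player 1's strictly dominant strategy is A

Work:
A strategy strictly dominates another if it gives a strictly higher payoff against every opponent action. Compare each pair of P1's strategies column-by-column:
  A vs B: [5 vs 2, 6 vs 1] → A strictly dominates B
  B vs A: [2 vs 5, 1 vs 6] → B does not strictly dominate A (column X: 2 ≤ 5)
A strictly dominates every other strategy → strictly dominant.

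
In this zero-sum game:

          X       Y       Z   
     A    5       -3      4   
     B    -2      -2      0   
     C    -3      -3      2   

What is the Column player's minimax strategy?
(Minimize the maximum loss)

Column should play Y, value = -2

Work:
Column player minimizes Row's maximum payoff:
Column X: max payoff to Row = 5
Column Y: max payoff to Row = -2
Column Z: max payoff to Row = 4
Minimum is -2, achieved by column Y.
Minimax strategy: Y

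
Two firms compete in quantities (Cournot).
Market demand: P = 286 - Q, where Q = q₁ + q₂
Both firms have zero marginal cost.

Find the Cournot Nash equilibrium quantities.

q₁* = q₂* = 95.33; P* = 95.33

Work:
Profit: π_i = P·q_i = (a - q_i - q_j)·q_i
FOC: ∂π_i/∂q_i = a - 2q_i - q_j = 0
Reaction function: q_i = (286 - q_j)/2
Symmetry: q* = 286/3 = 95.33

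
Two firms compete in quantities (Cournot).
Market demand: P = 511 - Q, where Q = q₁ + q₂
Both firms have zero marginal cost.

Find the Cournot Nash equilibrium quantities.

q₁* = q₂* = 170.33; P* = 170.33

Work:
Profit: π_i = P·q_i = (a - q_i - q_j)·q_i
FOC: ∂π_i/∂q_i = a - 2q_i - q_j = 0
Reaction function: q_i = (511 - q_j)/2
Symmetry: q* = 511/3 = 170.33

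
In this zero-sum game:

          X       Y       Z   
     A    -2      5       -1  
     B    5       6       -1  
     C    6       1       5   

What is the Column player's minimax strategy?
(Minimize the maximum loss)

Column should play Z, value = 5

Work:
Column player minimizes Row's maximum payoff:
Column X: max payoff to Row = 6
Column Y: max payoff to Row = 6
Column Z: max payoff to Row = 5
Minimum is 5, achieved by column Z.
Minimax strategy: Z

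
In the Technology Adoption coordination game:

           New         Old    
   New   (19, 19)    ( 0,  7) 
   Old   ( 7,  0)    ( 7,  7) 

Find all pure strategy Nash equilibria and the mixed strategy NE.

Pure NE: (New, New) and (Old, Old); Mixed NE: p = 0.3684, q = 0.3684

Work:
Check pure NE:
(New, New): (19, 19) - no unilateral deviation beneficial
(Old, Old): (7, 7) - no unilateral deviation beneficial
Mixed NE: P1 plays New with p = 0.3684, P2 plays New with q = 0.3684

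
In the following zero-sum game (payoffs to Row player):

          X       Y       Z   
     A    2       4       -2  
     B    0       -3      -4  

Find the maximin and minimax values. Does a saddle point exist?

Maximin = -2, Minimax = -2, Saddle: True

Work:
Row minimums: [-2, -4] → maximin = -2
Column maximums: [2, 4, -2] → minimax = -2
Saddle point exists! Game value = -2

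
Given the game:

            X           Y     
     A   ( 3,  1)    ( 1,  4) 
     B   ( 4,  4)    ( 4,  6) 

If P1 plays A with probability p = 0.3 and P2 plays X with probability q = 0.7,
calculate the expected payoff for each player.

E[P1] = 3.52, E[P2] = 3.79

Work:
E[P1] = p·q·π₁(A,X) + p·(1-q)·π₁(A,Y) + (1-p)·q·π₁(B,X) + (1-p)·(1-q)·π₁(B,Y)
= 0.3·0.7·3 + 0.3·0.3·1 + 0.7·0.7·4 + 0.7·0.3·4
= 3.52

E[P2] = 3.79 (similar calculation)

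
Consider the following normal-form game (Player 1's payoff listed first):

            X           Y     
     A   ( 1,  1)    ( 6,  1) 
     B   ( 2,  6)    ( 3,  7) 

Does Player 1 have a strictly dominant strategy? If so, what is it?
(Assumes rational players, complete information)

No strictly dominant strategy exists for Player 1

Work:
A strategy strictly dominates another if it gives a strictly higher payoff against every opponent action. Compare each pair of P1's strategies column-by-column:
  A vs B: [1 vs 2, 6 vs 3] → A does not strictly dominate B (column X: 1 ≤ 2)
  B vs A: [2 vs 1, 3 vs 6] → B does not strictly dominate A (column Y: 3 ≤ 6)
No single strategy strictly dominates all others → no strictly dominant strategy.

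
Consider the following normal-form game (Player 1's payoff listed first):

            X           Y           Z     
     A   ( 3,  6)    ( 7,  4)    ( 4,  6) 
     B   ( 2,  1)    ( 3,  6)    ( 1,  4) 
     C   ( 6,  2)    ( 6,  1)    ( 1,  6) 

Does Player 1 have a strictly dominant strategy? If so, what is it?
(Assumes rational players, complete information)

No strictly dominant strategy exists for Player 1

Work:
A strategy strictly dominates another if it gives a strictly higher payoff against every opponent action. Compare each pair of P1's strategies column-by-column:
  A vs B: [3 vs 2, 7 vs 3, 4 vs 1] → A strictly dominates B
  A vs C: [3 vs 6, 7 vs 6, 4 vs 1] → A does not strictly dominate C (column X: 3 ≤ 6)
  B vs A: [2 vs 3, 3 vs 7, 1 vs 4] → B does not strictly dominate A (column X: 2 ≤ 3)
  B vs C: [2 vs 6, 3 vs 6, 1 vs 1] → B does not strictly dominate C (column X: 2 ≤ 6)
  C vs A: [6 vs 3, 6 vs 7, 1 vs 4] → C does not strictly dominate A (column Y: 6 ≤ 7)
  C vs B: [6 vs 2, 6 vs 3, 1 vs 1] → C does not strictly dominate B (column Z: 1 ≤ 1)
No single strategy strictly dominates all others → no strictly dominant strategy.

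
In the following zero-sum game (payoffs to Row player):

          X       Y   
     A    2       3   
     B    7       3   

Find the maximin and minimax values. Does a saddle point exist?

Maximin = 3, Minimax = 3, Saddle: True

Work:
Row minimums: [2, 3] → maximin = 3
Column maximums: [7, 3] → minimax = 3
Saddle point exists! Game value = 3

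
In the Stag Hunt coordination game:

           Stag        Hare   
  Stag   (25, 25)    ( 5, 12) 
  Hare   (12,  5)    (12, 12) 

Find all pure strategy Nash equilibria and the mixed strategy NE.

Pure NE: (Stag, Stag) and (Hare, Hare); Mixed NE: p = 0.35, q = 0.35

Work:
Check pure NE:
(Stag, Stag): (25, 25) - no unilateral deviation beneficial
(Hare, Hare): (12, 12) - no unilateral deviation beneficial
Mixed NE: P1 plays Stag with p = 0.35, P2 plays Stag with q = 0.35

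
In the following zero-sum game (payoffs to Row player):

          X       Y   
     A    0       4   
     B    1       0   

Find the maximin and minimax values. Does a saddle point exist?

Maximin = 0, Minimax = 1, Saddle: False

Work:
Row minimums: [0, 0] → maximin = 0
Column maximums: [1, 4] → minimax = 1
No saddle point (maximin ≠ minimax). Mixed strategy needed.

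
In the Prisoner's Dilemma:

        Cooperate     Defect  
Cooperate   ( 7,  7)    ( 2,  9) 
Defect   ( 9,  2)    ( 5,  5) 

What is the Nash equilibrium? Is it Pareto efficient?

(Defect, Defect) is NE; not Pareto efficient

Work:
Defect dominates Cooperate for both players:
If P2 cooperates: Defect (9) > Cooperate (7)
If P2 defects: Defect (5) > Cooperate (2)
NE: (Defect, Defect) with payoff (5, 5)
But (Cooperate, Cooperate) = (7, 7) Pareto dominates (5, 5)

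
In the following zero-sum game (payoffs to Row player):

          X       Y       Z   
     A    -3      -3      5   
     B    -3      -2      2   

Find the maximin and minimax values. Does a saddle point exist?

Maximin = -3, Minimax = -3, Saddle: True

Work:
Row minimums: [-3, -3] → maximin = -3
Column maximums: [-3, -2, 5] → minimax = -3
Saddle point exists! Game value = -3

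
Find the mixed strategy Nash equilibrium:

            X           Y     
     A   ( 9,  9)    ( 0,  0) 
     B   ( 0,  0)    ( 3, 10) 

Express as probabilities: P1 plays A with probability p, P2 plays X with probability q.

p = 0.5263, q = 0.25

Work:
Find probabilities that make opponent indifferent:
P2 chooses q to make P1 indifferent between A and B
P1 chooses p to make P2 indifferent between X and Y
Mixed NE: P1 plays (A: 0.5263, B: 0.4737), P2 plays (X: 0.25, Y: 0.75)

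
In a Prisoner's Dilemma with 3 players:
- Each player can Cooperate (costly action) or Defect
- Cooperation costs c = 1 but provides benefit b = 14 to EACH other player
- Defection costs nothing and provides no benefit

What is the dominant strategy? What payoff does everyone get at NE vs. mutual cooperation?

Dominant: Defect; NE payoff = 0; Coop payoff = 27

Work:
Defect dominates (saves cost c = 1, benefit to others is external)
NE: All defect → everyone gets 0
If all cooperate: each receives (2)×14 - 1 = 27
Social dilemma: 27 > 0 but NE gives 0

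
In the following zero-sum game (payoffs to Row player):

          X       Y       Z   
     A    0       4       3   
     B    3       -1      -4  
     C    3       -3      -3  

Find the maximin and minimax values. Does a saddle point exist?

Maximin = 0, Minimax = 3, Saddle: False

Work:
Row minimums: [0, -4, -3] → maximin = 0
Column maximums: [3, 4, 3] → minimax = 3
No saddle point (maximin ≠ minimax). Mixed strategy needed.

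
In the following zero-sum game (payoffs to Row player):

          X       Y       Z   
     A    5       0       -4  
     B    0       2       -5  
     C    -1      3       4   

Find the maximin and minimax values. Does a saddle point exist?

Maximin = -1, Minimax = 3, Saddle: False

Work:
Row minimums: [-4, -5, -1] → maximin = -1
Column maximums: [5, 3, 4] → minimax = 3
No saddle point (maximin ≠ minimax). Mixed strategy needed.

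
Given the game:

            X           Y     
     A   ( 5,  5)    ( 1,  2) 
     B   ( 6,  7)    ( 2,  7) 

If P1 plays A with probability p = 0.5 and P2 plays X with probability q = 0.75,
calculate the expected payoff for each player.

E[P1] = 4.5, E[P2] = 5.625

Work:
E[P1] = p·q·π₁(A,X) + p·(1-q)·π₁(A,Y) + (1-p)·q·π₁(B,X) + (1-p)·(1-q)·π₁(B,Y)
= 0.5·0.75·5 + 0.5·0.25·1 + 0.5·0.75·6 + 0.5·0.25·2
= 4.5

E[P2] = 5.625 (similar calculation)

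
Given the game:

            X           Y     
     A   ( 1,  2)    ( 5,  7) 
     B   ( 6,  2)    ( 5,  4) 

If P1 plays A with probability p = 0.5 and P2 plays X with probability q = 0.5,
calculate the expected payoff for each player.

E[P1] = 4.25, E[P2] = 3.75

Work:
E[P1] = p·q·π₁(A,X) + p·(1-q)·π₁(A,Y) + (1-p)·q·π₁(B,X) + (1-p)·(1-q)·π₁(B,Y)
= 0.5·0.5·1 + 0.5·0.5·5 + 0.5·0.5·6 + 0.5·0.5·5
= 4.25

E[P2] = 3.75 (similar calculation)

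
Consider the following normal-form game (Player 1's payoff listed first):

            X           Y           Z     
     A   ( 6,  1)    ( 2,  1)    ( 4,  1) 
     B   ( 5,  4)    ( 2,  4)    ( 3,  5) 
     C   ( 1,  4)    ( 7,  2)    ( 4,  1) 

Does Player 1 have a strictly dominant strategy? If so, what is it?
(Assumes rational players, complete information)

No strictly dominant strategy exists for Player 1

Work:
A strategy strictly dominates another if it gives a strictly higher payoff against every opponent action. Compare each pair of P1's strategies column-by-column:
  A vs B: [6 vs 5, 2 vs 2, 4 vs 3] → A does not strictly dominate B (column Y: 2 ≤ 2)
  A vs C: [6 vs 1, 2 vs 7, 4 vs 4] → A does not strictly dominate C (column Y: 2 ≤ 7)
  B vs A: [5 vs 6, 2 vs 2, 3 vs 4] → B does not strictly dominate A (column X: 5 ≤ 6)
  B vs C: [5 vs 1, 2 vs 7, 3 vs 4] → B does not strictly dominate C (column Y: 2 ≤ 7)
  C vs A: [1 vs 6, 7 vs 2, 4 vs 4] → C does not strictly dominate A (column X: 1 ≤ 6)
  C vs B: [1 vs 5, 7 vs 2, 4 vs 3] → C does not strictly dominate B (column X: 1 ≤ 5)
No single strategy strictly dominates all others → no strictly dominant strategy.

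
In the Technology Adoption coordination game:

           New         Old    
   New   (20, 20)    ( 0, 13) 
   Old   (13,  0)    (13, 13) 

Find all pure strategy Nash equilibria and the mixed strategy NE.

Pure NE: (New, New) and (Old, Old); Mixed NE: p = 0.65, q = 0.65

Work:
Check pure NE:
(New, New): (20, 20) - no unilateral deviation beneficial
(Old, Old): (13, 13) - no unilateral deviation beneficial
Mixed NE: P1 plays New with p = 0.65, P2 plays New with q = 0.65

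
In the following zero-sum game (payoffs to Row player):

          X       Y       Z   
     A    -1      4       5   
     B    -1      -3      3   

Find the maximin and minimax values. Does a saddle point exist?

Maximin = -1, Minimax = -1, Saddle: True

Work:
Row minimums: [-1, -3] → maximin = -1
Column maximums: [-1, 4, 5] → minimax = -1
Saddle point exists! Game value = -1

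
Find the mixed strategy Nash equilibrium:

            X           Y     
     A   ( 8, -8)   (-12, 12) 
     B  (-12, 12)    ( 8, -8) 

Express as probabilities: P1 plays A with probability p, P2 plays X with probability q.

p = 0.5, q = 0.5

Work:
Find probabilities that make opponent indifferent:
P2 chooses q to make P1 indifferent between A and B
P1 chooses p to make P2 indifferent between X and Y
Mixed NE: P1 plays (A: 0.5, B: 0.5), P2 plays (X: 0.5, Y: 0.5)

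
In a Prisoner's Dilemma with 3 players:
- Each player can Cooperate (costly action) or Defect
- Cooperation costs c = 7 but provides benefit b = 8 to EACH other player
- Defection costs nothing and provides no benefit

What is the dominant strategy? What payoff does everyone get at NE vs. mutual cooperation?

Dominant: Defect; NE payoff = 0; Coop payoff = 9

Work:
Defect dominates (saves cost c = 7, benefit to others is external)
NE: All defect → everyone gets 0
If all cooperate: each receives (2)×8 - 7 = 9
Social dilemma: 9 > 0 but NE gives 0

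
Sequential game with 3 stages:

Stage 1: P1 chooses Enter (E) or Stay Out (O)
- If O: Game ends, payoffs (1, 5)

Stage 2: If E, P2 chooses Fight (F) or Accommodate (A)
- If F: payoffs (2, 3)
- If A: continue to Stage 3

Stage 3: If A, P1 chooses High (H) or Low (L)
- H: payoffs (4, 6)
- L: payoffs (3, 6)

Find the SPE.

SPE: (E, A, H); Outcome (4, 6)

Work:
Stage 3: P1 chooses H (4 vs 3)
Stage 2: P2: F->3, A->6 (anticipating H). Choose A
Stage 1: P1: O->1, E->4 (anticipating A, H). Choose E
SPE path: E -> A -> H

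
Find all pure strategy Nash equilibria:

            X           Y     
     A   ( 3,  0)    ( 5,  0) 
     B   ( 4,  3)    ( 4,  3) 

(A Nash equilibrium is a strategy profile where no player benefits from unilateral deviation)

Nash equilibrium: (A, Y), (B, X)

Work:
Best responses:
  P1 vs X: payoffs [3, 4] → best response B (payoff 4)
  P1 vs Y: payoffs [5, 4] → best response A (payoff 5)
  P2 vs A: payoffs [0, 0] → best response X/Y (payoff 0)
  P2 vs B: payoffs [3, 3] → best response X/Y (payoff 3)
Mutual best responses: (A,Y), (B,X) → Nash equilibria.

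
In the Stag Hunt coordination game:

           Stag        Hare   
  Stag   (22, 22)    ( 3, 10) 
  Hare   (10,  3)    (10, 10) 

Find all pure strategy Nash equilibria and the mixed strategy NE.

Pure NE: (Stag, Stag) and (Hare, Hare); Mixed NE: p = 0.3684, q = 0.3684

Work:
Check pure NE:
(Stag, Stag): (22, 22) - no unilateral deviation beneficial
(Hare, Hare): (10, 10) - no unilateral deviation beneficial
Mixed NE: P1 plays Stag with p = 0.3684, P2 plays Stag with q = 0.3684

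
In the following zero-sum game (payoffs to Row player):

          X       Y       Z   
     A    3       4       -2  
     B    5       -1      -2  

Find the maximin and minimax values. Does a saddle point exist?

Maximin = -2, Minimax = -2, Saddle: True

Work:
Row minimums: [-2, -2] → maximin = -2
Column maximums: [5, 4, -2] → minimax = -2
Saddle point exists! Game value = -2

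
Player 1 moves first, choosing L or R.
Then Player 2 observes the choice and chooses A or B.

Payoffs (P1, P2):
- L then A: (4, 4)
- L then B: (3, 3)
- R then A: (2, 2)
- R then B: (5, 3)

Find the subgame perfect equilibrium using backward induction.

P1 plays R, P2 plays A after L and B after R; Payoff (5, 3)

Work:
Backward induction:
After L: P2 chooses A → P1 gets 4
After R: P2 chooses B → P1 gets 5
P1 chooses R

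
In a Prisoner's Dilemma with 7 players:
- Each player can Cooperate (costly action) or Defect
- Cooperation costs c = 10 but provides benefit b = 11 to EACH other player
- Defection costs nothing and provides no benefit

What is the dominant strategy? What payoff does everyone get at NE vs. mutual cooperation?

Dominant: Defect; NE payoff = 0; Coop payoff = 56

Work:
Defect dominates (saves cost c = 10, benefit to others is external)
NE: All defect → everyone gets 0
If all cooperate: each receives (6)×11 - 10 = 56
Social dilemma: 56 > 0 but NE gives 0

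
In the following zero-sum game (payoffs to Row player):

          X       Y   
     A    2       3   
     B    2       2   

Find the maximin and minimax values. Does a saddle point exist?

Maximin = 2, Minimax = 2, Saddle: True

Work:
Row minimums: [2, 2] → maximin = 2
Column maximums: [2, 3] → minimax = 2
Saddle point exists! Game value = 2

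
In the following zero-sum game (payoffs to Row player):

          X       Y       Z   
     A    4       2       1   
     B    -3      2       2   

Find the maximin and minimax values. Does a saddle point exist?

Maximin = 1, Minimax = 2, Saddle: False

Work:
Row minimums: [1, -3] → maximin = 1
Column maximums: [4, 2, 2] → minimax = 2
No saddle point (maximin ≠ minimax). Mixed strategy needed.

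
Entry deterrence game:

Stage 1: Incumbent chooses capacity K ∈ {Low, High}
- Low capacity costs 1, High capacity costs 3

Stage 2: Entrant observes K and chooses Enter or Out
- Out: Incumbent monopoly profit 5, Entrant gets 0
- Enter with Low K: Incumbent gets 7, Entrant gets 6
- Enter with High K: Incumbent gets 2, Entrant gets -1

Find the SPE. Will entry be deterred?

SPE: (Low, Enter|Low, Out|High); Entry not deterred. Incumbent net profit = 6, Entrant gets 6

Work:
After Low K: Entrant enters (6 > 0)
After High K: Entrant stays out (-1 < 0)
Incumbent: Low → 7−1=6, High → 5−3=2
Incumbent chooses Low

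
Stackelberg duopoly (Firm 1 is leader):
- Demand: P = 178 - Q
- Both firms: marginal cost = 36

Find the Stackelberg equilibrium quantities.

q₁* (leader) = 71.0, q₂* (follower) = 35.5

Work:
Follower's reaction: q₂ = (a - c - q₁)/2
Leader substitutes: π₁ = q₁·(a - q₁ - (a-c-q₁)/2 - c)
FOC: q₁* = (178 - 36)/2 = 71.00
Then: q₂* = (178 - 36 - 71.0)/2 = 35.50
Leader has first-mover advantage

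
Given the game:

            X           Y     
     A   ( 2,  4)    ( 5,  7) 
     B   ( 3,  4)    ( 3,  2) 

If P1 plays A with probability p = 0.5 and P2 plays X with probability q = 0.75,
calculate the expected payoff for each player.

E[P1] = 2.875, E[P2] = 4.125

Work:
E[P1] = p·q·π₁(A,X) + p·(1-q)·π₁(A,Y) + (1-p)·q·π₁(B,X) + (1-p)·(1-q)·π₁(B,Y)
= 0.5·0.75·2 + 0.5·0.25·5 + 0.5·0.75·3 + 0.5·0.25·3
= 2.875

E[P2] = 4.125 (similar calculation)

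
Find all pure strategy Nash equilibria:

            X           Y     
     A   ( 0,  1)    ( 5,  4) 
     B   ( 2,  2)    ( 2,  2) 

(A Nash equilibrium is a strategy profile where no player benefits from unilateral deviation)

Nash equilibrium: (A, Y), (B, X)

Work:
Best responses:
  P1 vs X: payoffs [0, 2] → best response B (payoff 2)
  P1 vs Y: payoffs [5, 2] → best response A (payoff 5)
  P2 vs A: payoffs [1, 4] → best response Y (payoff 4)
  P2 vs B: payoffs [2, 2] → best response X/Y (payoff 2)
Mutual best responses: (A,Y), (B,X) → Nash equilibria.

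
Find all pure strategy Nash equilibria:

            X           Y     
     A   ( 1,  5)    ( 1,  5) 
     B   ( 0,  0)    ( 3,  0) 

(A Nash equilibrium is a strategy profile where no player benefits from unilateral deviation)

Nash equilibrium: (A, X), (B, Y)

Work:
Best responses:
  P1 vs X: payoffs [1, 0] → best response A (payoff 1)
  P1 vs Y: payoffs [1, 3] → best response B (payoff 3)
  P2 vs A: payoffs [5, 5] → best response X/Y (payoff 5)
  P2 vs B: payoffs [0, 0] → best response X/Y (payoff 0)
Mutual best responses: (A,X), (B,Y) → Nash equilibria.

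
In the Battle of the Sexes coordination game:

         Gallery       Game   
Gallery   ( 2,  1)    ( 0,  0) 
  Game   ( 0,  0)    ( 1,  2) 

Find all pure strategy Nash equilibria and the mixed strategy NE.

Pure NE: (Gallery, Gallery) and (Game, Game); Mixed NE: p = 0.6667, q = 0.3333

Work:
Check pure NE:
(Gallery, Gallery): (2, 1) - no unilateral deviation beneficial
(Game, Game): (1, 2) - no unilateral deviation beneficial
Mixed NE: P1 plays Gallery with p = 0.6667, P2 plays Gallery with q = 0.3333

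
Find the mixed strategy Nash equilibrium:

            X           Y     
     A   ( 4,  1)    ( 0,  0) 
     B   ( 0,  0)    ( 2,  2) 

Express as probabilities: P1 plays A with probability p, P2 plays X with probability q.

p = 0.6667, q = 0.3333

Work:
Find probabilities that make opponent indifferent:
P2 chooses q to make P1 indifferent between A and B
P1 chooses p to make P2 indifferent between X and Y
Mixed NE: P1 plays (A: 0.6667, B: 0.3333), P2 plays (X: 0.3333, Y: 0.6667)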